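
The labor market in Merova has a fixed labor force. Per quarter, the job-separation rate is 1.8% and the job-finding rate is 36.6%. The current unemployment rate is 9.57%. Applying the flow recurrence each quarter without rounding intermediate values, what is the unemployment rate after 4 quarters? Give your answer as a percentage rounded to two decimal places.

Unemployment rate after four quarters ≈ 5.39%.

With a fixed labor force, u_{t+1} = u_t + s·(1−u_t) − f·u_t = u_t·(1−s−f) + s.
Here 1−s−f = 0.616 and s = 0.018.
u_1 = 0.095700 × 0.616 + 0.018 = 0.076951.
u_2 = 0.076951 × 0.616 + 0.018 = 0.065402.
u_3 = 0.065402 × 0.616 + 0.018 = 0.058288.
u_4 = 0.058288 × 0.616 + 0.018 = 0.053905.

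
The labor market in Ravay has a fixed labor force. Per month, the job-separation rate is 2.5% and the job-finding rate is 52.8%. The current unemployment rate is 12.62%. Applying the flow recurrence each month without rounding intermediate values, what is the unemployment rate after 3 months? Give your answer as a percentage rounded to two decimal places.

With a fixed labor force, u_{t+1} = u_t + s·(1−u_t) − f·u_t = u_t·(1−s−f) + s.
Here 1−s−f = 0.447 and s = 0.025.
u_1 = 0.126200 × 0.447 + 0.025 = 0.081411.
u_2 = 0.081411 × 0.447 + 0.025 = 0.061391.
u_3 = 0.061391 × 0.447 + 0.025 = 0.052442.

Unemployment rate after three months ≈ 5.24%.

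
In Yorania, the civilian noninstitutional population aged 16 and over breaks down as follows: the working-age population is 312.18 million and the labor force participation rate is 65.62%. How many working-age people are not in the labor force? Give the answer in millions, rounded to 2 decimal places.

About 107.33 million are not in the labor force.

Share not in the labor force = 1 − 0.6562 = 0.3438.
Not in labor force = 0.3438 × 312.18 ≈ 107.33 million.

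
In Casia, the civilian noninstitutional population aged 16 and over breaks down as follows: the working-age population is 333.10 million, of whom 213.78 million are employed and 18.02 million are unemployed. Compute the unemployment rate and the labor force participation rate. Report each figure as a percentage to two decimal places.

Unemployment rate ≈ 7.77%; labor force participation rate ≈ 69.59%.

Labor force = employed + unemployed = 213.78 + 18.02 = 231.80 million.
Unemployment rate = 18.02 / 231.80 = 7.77%.
Labor force participation rate = 231.80 / 333.10 = 69.59%.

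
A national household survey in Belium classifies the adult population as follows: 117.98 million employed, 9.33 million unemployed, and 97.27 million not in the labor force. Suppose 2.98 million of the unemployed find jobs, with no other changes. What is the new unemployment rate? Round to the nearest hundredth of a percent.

Initially, labor force = 117.98 + 9.33 = 127.31 million, so u = 9.33/127.31 = 7.33%.
After the change, unemployed falls and employed rises by 2.98; labor force unchanged → E = 120.96, U = 6.35, labor force = 127.31 million.
New unemployment rate = 6.35 / 127.31 = 4.99%.

New unemployment rate ≈ 4.99%.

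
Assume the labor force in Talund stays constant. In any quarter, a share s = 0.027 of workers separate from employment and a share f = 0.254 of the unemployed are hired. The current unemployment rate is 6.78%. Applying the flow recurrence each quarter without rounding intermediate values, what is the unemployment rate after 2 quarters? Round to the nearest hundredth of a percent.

Unemployment rate after two quarters ≈ 8.15%.

With a fixed labor force, u_{t+1} = u_t + s·(1−u_t) − f·u_t = u_t·(1−s−f) + s.
Here 1−s−f = 0.719 and s = 0.027.
u_1 = 0.067800 × 0.719 + 0.027 = 0.075748.
u_2 = 0.075748 × 0.719 + 0.027 = 0.081463.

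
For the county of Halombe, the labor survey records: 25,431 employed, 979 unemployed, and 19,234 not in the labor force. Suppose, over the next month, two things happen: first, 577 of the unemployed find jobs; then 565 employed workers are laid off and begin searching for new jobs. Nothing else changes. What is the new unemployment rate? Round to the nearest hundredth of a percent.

Initially, labor force = 25,431 + 979 = 26,410, so u = 979/26,410 = 3.71%.
After the first change, unemployed falls and employed rises by 577; labor force unchanged → E = 26,008, U = 402, labor force = 26,410.
After the second change, employed falls and unemployed rises by 565; labor force unchanged → E = 25,443, U = 967, labor force = 26,410.
New unemployment rate = 967 / 26,410 = 3.66%.

New unemployment rate ≈ 3.66%.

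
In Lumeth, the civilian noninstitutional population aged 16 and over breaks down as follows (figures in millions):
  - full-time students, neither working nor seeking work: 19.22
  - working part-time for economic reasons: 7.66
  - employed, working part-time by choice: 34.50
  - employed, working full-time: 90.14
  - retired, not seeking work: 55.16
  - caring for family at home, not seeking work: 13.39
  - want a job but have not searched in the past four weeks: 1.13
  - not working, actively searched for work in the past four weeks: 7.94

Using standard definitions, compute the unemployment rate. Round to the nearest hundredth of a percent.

Employed = 7.66 + 34.50 + 90.14 = 132.30 million (anyone who worked, including part-time for economic reasons, counts as employed).
Unemployed = 7.94 million.
Labor force = 132.30 + 7.94 = 140.24 million.
Unemployment rate = 7.94 / 140.24 = 5.66%.

Unemployment rate ≈ 5.66%.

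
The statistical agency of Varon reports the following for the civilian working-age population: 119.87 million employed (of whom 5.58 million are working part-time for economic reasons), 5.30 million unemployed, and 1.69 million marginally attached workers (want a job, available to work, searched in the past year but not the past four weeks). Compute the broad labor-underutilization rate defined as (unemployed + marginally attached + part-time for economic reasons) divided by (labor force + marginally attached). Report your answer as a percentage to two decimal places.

Labor force = 119.87 + 5.30 = 125.17 million.
Numerator = 5.30 + 1.69 + 5.58 = 12.57 million.
Denominator = 125.17 + 1.69 = 126.86 million.
Broad rate = 12.57 / 126.86 = 9.91%.

Broad underutilization rate ≈ 9.91%.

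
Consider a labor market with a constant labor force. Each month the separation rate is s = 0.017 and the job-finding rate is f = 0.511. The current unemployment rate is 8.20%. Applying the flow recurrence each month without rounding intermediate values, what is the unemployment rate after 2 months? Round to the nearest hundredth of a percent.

Unemployment rate after two months ≈ 4.33%.

With a fixed labor force, u_{t+1} = u_t + s·(1−u_t) − f·u_t = u_t·(1−s−f) + s.
Here 1−s−f = 0.472 and s = 0.017.
u_1 = 0.082000 × 0.472 + 0.017 = 0.055704.
u_2 = 0.055704 × 0.472 + 0.017 = 0.043292.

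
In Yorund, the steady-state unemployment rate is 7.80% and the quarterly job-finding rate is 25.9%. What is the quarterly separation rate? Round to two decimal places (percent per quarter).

Separation rate ≈ 2.19% per quarter.

From u* = s/(s+f): s = u·f/(1−u).
s = 0.0780 × 25.9 / (1 − 0.0780) = 2.0202 / 0.9220 ≈ 2.19% per quarter.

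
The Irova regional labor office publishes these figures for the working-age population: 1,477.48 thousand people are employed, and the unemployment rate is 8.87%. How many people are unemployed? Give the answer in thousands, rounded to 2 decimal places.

Let U be the number unemployed. The labor force is E + U, and U/(E+U) = 0.0887.
So U = 0.0887 × 1,477.48 / (1 − 0.0887) = 131.0525 / 0.9113 ≈ 143.81 thousand.

About 143.81 thousand are unemployed.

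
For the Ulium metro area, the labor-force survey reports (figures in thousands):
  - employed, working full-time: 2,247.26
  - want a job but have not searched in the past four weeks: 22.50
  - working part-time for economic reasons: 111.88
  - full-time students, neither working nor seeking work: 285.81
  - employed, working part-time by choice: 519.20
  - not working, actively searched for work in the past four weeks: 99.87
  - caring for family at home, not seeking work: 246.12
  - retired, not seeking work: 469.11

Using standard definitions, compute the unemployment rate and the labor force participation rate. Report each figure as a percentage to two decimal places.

Employed = 2,247.26 + 111.88 + 519.20 = 2,878.34 thousand (anyone who worked, including part-time for economic reasons, counts as employed).
Unemployed = 99.87 thousand.
Labor force = 2,878.34 + 99.87 = 2,978.21 thousand.
Not in labor force = 22.50 + 285.81 + 246.12 + 469.11 = 1,023.54 thousand (those not working and not actively searching are outside the labor force — including those who want a job but have given up searching).
Civilian working-age population = 2,978.21 + 1,023.54 = 4,001.75 thousand.
Unemployment rate = 99.87 / 2,978.21 = 3.35%.
Labor force participation rate = 2,978.21 / 4,001.75 = 74.42%.

Unemployment rate ≈ 3.35%; labor force participation rate ≈ 74.42%.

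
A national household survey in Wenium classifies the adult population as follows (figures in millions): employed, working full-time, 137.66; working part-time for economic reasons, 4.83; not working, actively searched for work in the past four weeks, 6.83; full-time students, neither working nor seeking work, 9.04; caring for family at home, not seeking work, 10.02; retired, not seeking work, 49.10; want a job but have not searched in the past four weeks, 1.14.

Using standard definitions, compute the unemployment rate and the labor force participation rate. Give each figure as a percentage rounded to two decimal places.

Employed = 137.66 + 4.83 = 142.49 million (anyone who worked, including part-time for economic reasons, counts as employed).
Unemployed = 6.83 million.
Labor force = 142.49 + 6.83 = 149.32 million.
Not in labor force = 9.04 + 10.02 + 49.10 + 1.14 = 69.30 million (those not working and not actively searching are outside the labor force — including those who want a job but have given up searching).
Civilian working-age population = 149.32 + 69.30 = 218.62 million.
Unemployment rate = 6.83 / 149.32 = 4.57%.
Labor force participation rate = 149.32 / 218.62 = 68.30%.

Unemployment rate ≈ 4.57%; labor force participation rate ≈ 68.30%.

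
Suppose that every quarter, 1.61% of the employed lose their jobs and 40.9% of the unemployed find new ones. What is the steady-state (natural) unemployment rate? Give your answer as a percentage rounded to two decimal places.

Steady-state unemployment rate ≈ 3.79%.

At steady state the flows balance: s·E = f·U, so U/(E+U) = s/(s+f).
u* = 1.61 / (1.61 + 40.9) = 1.61 / 42.51 = 3.79%.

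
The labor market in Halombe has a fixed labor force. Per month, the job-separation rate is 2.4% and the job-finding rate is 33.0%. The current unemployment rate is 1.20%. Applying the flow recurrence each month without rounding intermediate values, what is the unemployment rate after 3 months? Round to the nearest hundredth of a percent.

Unemployment rate after three months ≈ 5.28%.

With a fixed labor force, u_{t+1} = u_t + s·(1−u_t) − f·u_t = u_t·(1−s−f) + s.
Here 1−s−f = 0.646 and s = 0.024.
u_1 = 0.012000 × 0.646 + 0.024 = 0.031752.
u_2 = 0.031752 × 0.646 + 0.024 = 0.044512.
u_3 = 0.044512 × 0.646 + 0.024 = 0.052755.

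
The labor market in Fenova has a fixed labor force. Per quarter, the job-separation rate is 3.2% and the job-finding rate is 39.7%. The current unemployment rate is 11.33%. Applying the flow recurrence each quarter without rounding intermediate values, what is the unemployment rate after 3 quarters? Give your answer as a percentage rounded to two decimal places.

Unemployment rate after three quarters ≈ 8.18%.

With a fixed labor force, u_{t+1} = u_t + s·(1−u_t) − f·u_t = u_t·(1−s−f) + s.
Here 1−s−f = 0.571 and s = 0.032.
u_1 = 0.113300 × 0.571 + 0.032 = 0.096694.
u_2 = 0.096694 × 0.571 + 0.032 = 0.087212.
u_3 = 0.087212 × 0.571 + 0.032 = 0.081798.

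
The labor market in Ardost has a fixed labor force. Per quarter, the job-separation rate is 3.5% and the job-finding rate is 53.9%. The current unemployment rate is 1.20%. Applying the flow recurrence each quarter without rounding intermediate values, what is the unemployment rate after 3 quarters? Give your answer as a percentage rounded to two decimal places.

Unemployment rate after three quarters ≈ 5.72%.

With a fixed labor force, u_{t+1} = u_t + s·(1−u_t) − f·u_t = u_t·(1−s−f) + s.
Here 1−s−f = 0.426 and s = 0.035.
u_1 = 0.012000 × 0.426 + 0.035 = 0.040112.
u_2 = 0.040112 × 0.426 + 0.035 = 0.052088.
u_3 = 0.052088 × 0.426 + 0.035 = 0.057189.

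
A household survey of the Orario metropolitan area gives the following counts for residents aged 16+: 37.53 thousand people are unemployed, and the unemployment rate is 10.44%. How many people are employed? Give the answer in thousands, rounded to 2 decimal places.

About 321.95 thousand are employed.

Labor force = U / u = 37.53 / 0.1044 ≈ 359.48 thousand.
Employed = labor force − unemployed = 359.48 − 37.53 = 321.95 thousand.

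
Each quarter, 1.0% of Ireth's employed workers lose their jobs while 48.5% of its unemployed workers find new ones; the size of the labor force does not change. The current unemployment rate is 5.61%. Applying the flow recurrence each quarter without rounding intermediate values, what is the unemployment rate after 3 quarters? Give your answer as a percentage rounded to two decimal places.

With a fixed labor force, u_{t+1} = u_t + s·(1−u_t) − f·u_t = u_t·(1−s−f) + s.
Here 1−s−f = 0.505 and s = 0.010.
u_1 = 0.056100 × 0.505 + 0.010 = 0.038330.
u_2 = 0.038330 × 0.505 + 0.010 = 0.029357.
u_3 = 0.029357 × 0.505 + 0.010 = 0.024825.

Unemployment rate after three quarters ≈ 2.48%.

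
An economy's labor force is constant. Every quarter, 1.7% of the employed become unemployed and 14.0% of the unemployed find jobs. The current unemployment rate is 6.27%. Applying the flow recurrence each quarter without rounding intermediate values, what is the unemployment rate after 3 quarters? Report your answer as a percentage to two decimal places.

With a fixed labor force, u_{t+1} = u_t + s·(1−u_t) − f·u_t = u_t·(1−s−f) + s.
Here 1−s−f = 0.843 and s = 0.017.
u_1 = 0.062700 × 0.843 + 0.017 = 0.069856.
u_2 = 0.069856 × 0.843 + 0.017 = 0.075889.
u_3 = 0.075889 × 0.843 + 0.017 = 0.080974.

Unemployment rate after three quarters ≈ 8.10%.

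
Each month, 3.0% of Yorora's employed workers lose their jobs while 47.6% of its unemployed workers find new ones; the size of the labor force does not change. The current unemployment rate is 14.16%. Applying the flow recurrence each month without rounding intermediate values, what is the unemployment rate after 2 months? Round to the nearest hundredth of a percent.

With a fixed labor force, u_{t+1} = u_t + s·(1−u_t) − f·u_t = u_t·(1−s−f) + s.
Here 1−s−f = 0.494 and s = 0.030.
u_1 = 0.141600 × 0.494 + 0.030 = 0.099950.
u_2 = 0.099950 × 0.494 + 0.030 = 0.079375.

Unemployment rate after two months ≈ 7.94%.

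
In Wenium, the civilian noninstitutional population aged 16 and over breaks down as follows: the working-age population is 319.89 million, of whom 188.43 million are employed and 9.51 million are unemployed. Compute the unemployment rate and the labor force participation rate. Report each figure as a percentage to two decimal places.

Unemployment rate ≈ 4.80%; labor force participation rate ≈ 61.88%.

Labor force = employed + unemployed = 188.43 + 9.51 = 197.94 million.
Unemployment rate = 9.51 / 197.94 = 4.80%.
Labor force participation rate = 197.94 / 319.89 = 61.88%.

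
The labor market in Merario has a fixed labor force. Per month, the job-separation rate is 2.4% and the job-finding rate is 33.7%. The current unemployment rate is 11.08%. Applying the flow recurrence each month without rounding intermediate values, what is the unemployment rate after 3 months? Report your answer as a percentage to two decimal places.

With a fixed labor force, u_{t+1} = u_t + s·(1−u_t) − f·u_t = u_t·(1−s−f) + s.
Here 1−s−f = 0.639 and s = 0.024.
u_1 = 0.110800 × 0.639 + 0.024 = 0.094801.
u_2 = 0.094801 × 0.639 + 0.024 = 0.084578.
u_3 = 0.084578 × 0.639 + 0.024 = 0.078045.

Unemployment rate after three months ≈ 7.80%.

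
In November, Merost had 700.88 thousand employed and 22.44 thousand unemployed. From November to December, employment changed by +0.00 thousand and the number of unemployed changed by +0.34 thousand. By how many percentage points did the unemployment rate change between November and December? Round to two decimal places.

November: labor force = 700.88 + 22.44 = 723.32; u = 22.44/723.32 = 3.10%.
December: labor force = 700.88 + 22.78 = 723.66; u = 22.78/723.66 = 3.15%.
Change = 3.15% − 3.10% = +0.05 pp.

The unemployment rate changed by +0.05 percentage points.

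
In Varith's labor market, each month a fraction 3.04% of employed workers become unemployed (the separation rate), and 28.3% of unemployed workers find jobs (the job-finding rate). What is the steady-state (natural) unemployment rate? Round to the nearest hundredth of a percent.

At steady state the flows balance: s·E = f·U, so U/(E+U) = s/(s+f).
u* = 3.04 / (3.04 + 28.3) = 3.04 / 31.34 = 9.70%.

Steady-state unemployment rate ≈ 9.70%.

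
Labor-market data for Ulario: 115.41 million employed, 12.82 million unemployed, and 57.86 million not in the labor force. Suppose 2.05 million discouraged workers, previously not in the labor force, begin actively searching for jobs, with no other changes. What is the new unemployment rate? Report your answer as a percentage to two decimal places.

Initially, labor force = 115.41 + 12.82 = 128.23 million, so u = 12.82/128.23 = 10.00%.
After the change, unemployed and labor force both rise by 2.05 → E = 115.41, U = 14.87, labor force = 130.28 million.
New unemployment rate = 14.87 / 130.28 = 11.41%.

New unemployment rate ≈ 11.41%.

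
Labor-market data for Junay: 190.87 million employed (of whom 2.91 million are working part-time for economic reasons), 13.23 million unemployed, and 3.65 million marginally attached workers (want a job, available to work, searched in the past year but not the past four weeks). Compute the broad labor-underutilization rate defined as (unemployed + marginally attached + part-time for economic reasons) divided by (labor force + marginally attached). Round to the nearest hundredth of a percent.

Labor force = 190.87 + 13.23 = 204.10 million.
Numerator = 13.23 + 3.65 + 2.91 = 19.79 million.
Denominator = 204.10 + 3.65 = 207.75 million.
Broad rate = 19.79 / 207.75 = 9.53%.

Broad underutilization rate ≈ 9.53%.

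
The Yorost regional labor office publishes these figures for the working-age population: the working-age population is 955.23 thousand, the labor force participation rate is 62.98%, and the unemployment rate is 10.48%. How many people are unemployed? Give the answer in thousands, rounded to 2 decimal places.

Labor force = 0.6298 × 955.23 = 601.60 thousand.
Unemployed = 0.1048 × 601.60 ≈ 63.05 thousand.

About 63.05 thousand are unemployed.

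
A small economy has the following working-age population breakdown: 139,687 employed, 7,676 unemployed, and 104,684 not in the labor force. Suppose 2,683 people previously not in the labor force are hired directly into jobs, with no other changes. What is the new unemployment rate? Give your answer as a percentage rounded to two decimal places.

Initially, labor force = 139,687 + 7,676 = 147,363, so u = 7,676/147,363 = 5.21%.
After the change, employed and labor force both rise by 2,683; unemployed unchanged → E = 142,370, U = 7,676, labor force = 150,046.
New unemployment rate = 7,676 / 150,046 = 5.12%.

New unemployment rate ≈ 5.12%.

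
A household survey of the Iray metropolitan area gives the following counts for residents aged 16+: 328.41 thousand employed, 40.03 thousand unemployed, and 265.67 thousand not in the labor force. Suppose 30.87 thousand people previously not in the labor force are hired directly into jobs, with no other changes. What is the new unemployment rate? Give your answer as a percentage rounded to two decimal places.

Initially, labor force = 328.41 + 40.03 = 368.44 thousand, so u = 40.03/368.44 = 10.86%.
After the change, employed and labor force both rise by 30.87; unemployed unchanged → E = 359.28, U = 40.03, labor force = 399.31 thousand.
New unemployment rate = 40.03 / 399.31 = 10.02%.

New unemployment rate ≈ 10.02%.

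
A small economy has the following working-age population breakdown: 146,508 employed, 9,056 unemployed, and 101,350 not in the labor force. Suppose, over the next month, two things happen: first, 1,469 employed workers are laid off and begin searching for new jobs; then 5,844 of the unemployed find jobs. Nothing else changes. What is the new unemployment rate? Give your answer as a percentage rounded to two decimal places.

Initially, labor force = 146,508 + 9,056 = 155,564, so u = 9,056/155,564 = 5.82%.
After the first change, employed falls and unemployed rises by 1,469; labor force unchanged → E = 145,039, U = 10,525, labor force = 155,564.
After the second change, unemployed falls and employed rises by 5,844; labor force unchanged → E = 150,883, U = 4,681, labor force = 155,564.
New unemployment rate = 4,681 / 155,564 = 3.01%.

New unemployment rate ≈ 3.01%.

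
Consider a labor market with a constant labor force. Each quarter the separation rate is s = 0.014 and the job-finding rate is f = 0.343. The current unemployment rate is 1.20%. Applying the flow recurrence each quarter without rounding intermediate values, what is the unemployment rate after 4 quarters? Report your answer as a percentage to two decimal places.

With a fixed labor force, u_{t+1} = u_t + s·(1−u_t) − f·u_t = u_t·(1−s−f) + s.
Here 1−s−f = 0.643 and s = 0.014.
u_1 = 0.012000 × 0.643 + 0.014 = 0.021716.
u_2 = 0.021716 × 0.643 + 0.014 = 0.027963.
u_3 = 0.027963 × 0.643 + 0.014 = 0.031980.
u_4 = 0.031980 × 0.643 + 0.014 = 0.034563.

Unemployment rate after four quarters ≈ 3.46%.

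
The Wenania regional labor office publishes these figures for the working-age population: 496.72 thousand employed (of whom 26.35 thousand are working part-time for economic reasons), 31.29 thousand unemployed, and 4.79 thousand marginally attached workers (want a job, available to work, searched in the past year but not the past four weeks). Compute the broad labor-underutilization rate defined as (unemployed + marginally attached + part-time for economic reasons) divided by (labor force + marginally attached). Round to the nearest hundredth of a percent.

Labor force = 496.72 + 31.29 = 528.01 thousand.
Numerator = 31.29 + 4.79 + 26.35 = 62.43 thousand.
Denominator = 528.01 + 4.79 = 532.80 thousand.
Broad rate = 62.43 / 532.80 = 11.72%.

Broad underutilization rate ≈ 11.72%.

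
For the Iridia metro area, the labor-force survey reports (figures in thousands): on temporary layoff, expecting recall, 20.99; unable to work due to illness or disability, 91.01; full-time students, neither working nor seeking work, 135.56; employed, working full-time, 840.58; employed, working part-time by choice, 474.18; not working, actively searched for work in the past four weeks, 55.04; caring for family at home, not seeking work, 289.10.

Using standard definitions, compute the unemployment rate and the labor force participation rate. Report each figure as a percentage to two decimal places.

Employed = 840.58 + 474.18 = 1,314.76 thousand.
Unemployed = 20.99 + 55.04 = 76.03 thousand (jobless and actively searching, or on temporary layoff).
Labor force = 1,314.76 + 76.03 = 1,390.79 thousand.
Not in labor force = 91.01 + 135.56 + 289.10 = 515.67 thousand (those not working and not actively searching are outside the labor force).
Civilian working-age population = 1,390.79 + 515.67 = 1,906.46 thousand.
Unemployment rate = 76.03 / 1,390.79 = 5.47%.
Labor force participation rate = 1,390.79 / 1,906.46 = 72.95%.

Unemployment rate ≈ 5.47%; labor force participation rate ≈ 72.95%.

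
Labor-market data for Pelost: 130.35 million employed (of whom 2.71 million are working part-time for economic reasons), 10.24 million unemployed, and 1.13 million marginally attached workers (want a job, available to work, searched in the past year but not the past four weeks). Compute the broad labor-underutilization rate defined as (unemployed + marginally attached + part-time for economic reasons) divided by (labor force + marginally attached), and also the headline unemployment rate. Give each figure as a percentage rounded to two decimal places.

Broad underutilization rate ≈ 9.94%; headline unemployment rate ≈ 7.28%.

Labor force = 130.35 + 10.24 = 140.59 million.
Numerator = 10.24 + 1.13 + 2.71 = 14.08 million.
Denominator = 140.59 + 1.13 = 141.72 million.
Broad rate = 14.08 / 141.72 = 9.94%.
Headline unemployment rate = 10.24 / 140.59 = 7.28%.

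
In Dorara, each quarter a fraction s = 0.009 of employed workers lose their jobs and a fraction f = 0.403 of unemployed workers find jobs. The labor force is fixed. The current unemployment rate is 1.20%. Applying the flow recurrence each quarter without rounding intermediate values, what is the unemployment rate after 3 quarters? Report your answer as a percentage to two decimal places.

With a fixed labor force, u_{t+1} = u_t + s·(1−u_t) − f·u_t = u_t·(1−s−f) + s.
Here 1−s−f = 0.588 and s = 0.009.
u_1 = 0.012000 × 0.588 + 0.009 = 0.016056.
u_2 = 0.016056 × 0.588 + 0.009 = 0.018441.
u_3 = 0.018441 × 0.588 + 0.009 = 0.019843.

Unemployment rate after three quarters ≈ 1.98%.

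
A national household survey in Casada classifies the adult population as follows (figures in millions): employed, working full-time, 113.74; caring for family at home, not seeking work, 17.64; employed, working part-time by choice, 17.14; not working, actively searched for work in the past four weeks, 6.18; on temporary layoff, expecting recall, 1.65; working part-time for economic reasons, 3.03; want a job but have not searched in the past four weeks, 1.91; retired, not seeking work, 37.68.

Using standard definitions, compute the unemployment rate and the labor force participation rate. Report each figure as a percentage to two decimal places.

Employed = 113.74 + 17.14 + 3.03 = 133.91 million (anyone who worked, including part-time for economic reasons, counts as employed).
Unemployed = 6.18 + 1.65 = 7.83 million (jobless and actively searching, or on temporary layoff).
Labor force = 133.91 + 7.83 = 141.74 million.
Not in labor force = 17.64 + 1.91 + 37.68 = 57.23 million (those not working and not actively searching are outside the labor force — including those who want a job but have given up searching).
Civilian working-age population = 141.74 + 57.23 = 198.97 million.
Unemployment rate = 7.83 / 141.74 = 5.52%.
Labor force participation rate = 141.74 / 198.97 = 71.24%.

Unemployment rate ≈ 5.52%; labor force participation rate ≈ 71.24%.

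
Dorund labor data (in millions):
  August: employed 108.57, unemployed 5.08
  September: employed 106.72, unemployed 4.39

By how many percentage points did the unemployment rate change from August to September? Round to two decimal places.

The unemployment rate changed by −0.52 percentage points.

August: labor force = 108.57 + 5.08 = 113.65; u = 5.08/113.65 = 4.47%.
September: labor force = 106.72 + 4.39 = 111.11; u = 4.39/111.11 = 3.95%.
Change = 3.95% − 4.47% = −0.52 pp.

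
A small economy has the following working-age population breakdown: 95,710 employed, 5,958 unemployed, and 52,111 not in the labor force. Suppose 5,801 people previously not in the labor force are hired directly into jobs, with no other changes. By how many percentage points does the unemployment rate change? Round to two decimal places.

The unemployment rate changes by −0.32 percentage points.

Initially, labor force = 95,710 + 5,958 = 101,668, so u = 5,958/101,668 = 5.86%.
After the change, employed and labor force both rise by 5,801; unemployed unchanged → E = 101,511, U = 5,958, labor force = 107,469.
New unemployment rate = 5,958 / 107,469 = 5.54%.
Change = 5.54% − 5.86% = −0.32 percentage points.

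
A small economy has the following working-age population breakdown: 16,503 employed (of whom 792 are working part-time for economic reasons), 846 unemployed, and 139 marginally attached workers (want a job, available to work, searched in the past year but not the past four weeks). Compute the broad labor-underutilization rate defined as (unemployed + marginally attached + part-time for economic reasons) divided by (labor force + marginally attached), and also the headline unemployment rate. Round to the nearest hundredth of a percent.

Broad underutilization rate ≈ 10.16%; headline unemployment rate ≈ 4.88%.

Labor force = 16,503 + 846 = 17,349.
Numerator = 846 + 139 + 792 = 1,777.
Denominator = 17,349 + 139 = 17,488.
Broad rate = 1,777 / 17,488 = 10.16%.
Headline unemployment rate = 846 / 17,349 = 4.88%.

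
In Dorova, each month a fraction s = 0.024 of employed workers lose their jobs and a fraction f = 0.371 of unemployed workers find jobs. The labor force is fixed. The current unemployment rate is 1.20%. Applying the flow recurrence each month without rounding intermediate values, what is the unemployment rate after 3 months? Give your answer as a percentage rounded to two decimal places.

Unemployment rate after three months ≈ 5.00%.

With a fixed labor force, u_{t+1} = u_t + s·(1−u_t) − f·u_t = u_t·(1−s−f) + s.
Here 1−s−f = 0.605 and s = 0.024.
u_1 = 0.012000 × 0.605 + 0.024 = 0.031260.
u_2 = 0.031260 × 0.605 + 0.024 = 0.042912.
u_3 = 0.042912 × 0.605 + 0.024 = 0.049962.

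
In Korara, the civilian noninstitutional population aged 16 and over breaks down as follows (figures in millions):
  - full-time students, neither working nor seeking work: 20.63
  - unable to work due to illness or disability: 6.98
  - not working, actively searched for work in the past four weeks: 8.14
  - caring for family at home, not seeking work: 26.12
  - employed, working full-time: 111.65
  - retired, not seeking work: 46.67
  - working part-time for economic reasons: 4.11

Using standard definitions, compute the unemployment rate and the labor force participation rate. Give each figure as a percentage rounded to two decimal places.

Unemployment rate ≈ 6.57%; labor force participation rate ≈ 55.24%.

Employed = 111.65 + 4.11 = 115.76 million (anyone who worked, including part-time for economic reasons, counts as employed).
Unemployed = 8.14 million.
Labor force = 115.76 + 8.14 = 123.90 million.
Not in labor force = 20.63 + 6.98 + 26.12 + 46.67 = 100.40 million (those not working and not actively searching are outside the labor force).
Civilian working-age population = 123.90 + 100.40 = 224.30 million.
Unemployment rate = 8.14 / 123.90 = 6.57%.
Labor force participation rate = 123.90 / 224.30 = 55.24%.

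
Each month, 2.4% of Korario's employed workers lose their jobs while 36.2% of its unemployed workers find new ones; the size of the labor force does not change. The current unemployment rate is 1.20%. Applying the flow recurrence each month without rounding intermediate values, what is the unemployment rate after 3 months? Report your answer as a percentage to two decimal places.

With a fixed labor force, u_{t+1} = u_t + s·(1−u_t) − f·u_t = u_t·(1−s−f) + s.
Here 1−s−f = 0.614 and s = 0.024.
u_1 = 0.012000 × 0.614 + 0.024 = 0.031368.
u_2 = 0.031368 × 0.614 + 0.024 = 0.043260.
u_3 = 0.043260 × 0.614 + 0.024 = 0.050562.

Unemployment rate after three months ≈ 5.06%.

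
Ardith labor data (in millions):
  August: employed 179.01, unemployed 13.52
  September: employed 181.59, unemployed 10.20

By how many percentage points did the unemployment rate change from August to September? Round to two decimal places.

August: labor force = 179.01 + 13.52 = 192.53; u = 13.52/192.53 = 7.02%.
September: labor force = 181.59 + 10.20 = 191.79; u = 10.20/191.79 = 5.32%.
Change = 5.32% − 7.02% = −1.70 pp.

The unemployment rate changed by −1.70 percentage points.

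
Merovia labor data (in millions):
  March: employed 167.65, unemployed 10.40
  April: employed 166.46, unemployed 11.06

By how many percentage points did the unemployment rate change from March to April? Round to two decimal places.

March: labor force = 167.65 + 10.40 = 178.05; u = 10.40/178.05 = 5.84%.
April: labor force = 166.46 + 11.06 = 177.52; u = 11.06/177.52 = 6.23%.
Change = 6.23% − 5.84% = +0.39 pp.

The unemployment rate changed by +0.39 percentage points.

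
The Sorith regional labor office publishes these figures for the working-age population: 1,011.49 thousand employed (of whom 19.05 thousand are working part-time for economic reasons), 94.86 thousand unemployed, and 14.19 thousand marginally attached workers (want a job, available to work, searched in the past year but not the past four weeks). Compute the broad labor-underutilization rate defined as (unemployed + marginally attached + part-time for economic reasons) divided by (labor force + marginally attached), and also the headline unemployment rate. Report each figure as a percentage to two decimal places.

Labor force = 1,011.49 + 94.86 = 1,106.35 thousand.
Numerator = 94.86 + 14.19 + 19.05 = 128.10 thousand.
Denominator = 1,106.35 + 14.19 = 1,120.54 thousand.
Broad rate = 128.10 / 1,120.54 = 11.43%.
Headline unemployment rate = 94.86 / 1,106.35 = 8.57%.

Broad underutilization rate ≈ 11.43%; headline unemployment rate ≈ 8.57%.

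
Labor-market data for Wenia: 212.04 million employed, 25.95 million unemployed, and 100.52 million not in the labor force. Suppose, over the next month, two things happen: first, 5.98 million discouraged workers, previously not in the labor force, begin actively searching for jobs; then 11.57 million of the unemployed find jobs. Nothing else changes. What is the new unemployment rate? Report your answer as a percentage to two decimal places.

New unemployment rate ≈ 8.35%.

Initially, labor force = 212.04 + 25.95 = 237.99 million, so u = 25.95/237.99 = 10.90%.
After the first change, unemployed and labor force both rise by 5.98 → E = 212.04, U = 31.93, labor force = 243.97 million.
After the second change, unemployed falls and employed rises by 11.57; labor force unchanged → E = 223.61, U = 20.36, labor force = 243.97 million.
New unemployment rate = 20.36 / 243.97 = 8.35%.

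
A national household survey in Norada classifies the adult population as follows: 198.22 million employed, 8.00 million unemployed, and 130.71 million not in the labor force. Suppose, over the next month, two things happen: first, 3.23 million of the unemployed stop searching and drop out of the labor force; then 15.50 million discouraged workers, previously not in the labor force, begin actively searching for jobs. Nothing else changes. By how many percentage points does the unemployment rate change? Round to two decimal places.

Initially, labor force = 198.22 + 8.00 = 206.22 million, so u = 8.00/206.22 = 3.88%.
After the first change, unemployed and labor force both fall by 3.23 → E = 198.22, U = 4.77, labor force = 202.99 million.
After the second change, unemployed and labor force both rise by 15.50 → E = 198.22, U = 20.27, labor force = 218.49 million.
New unemployment rate = 20.27 / 218.49 = 9.28%.
Change = 9.28% − 3.88% = +5.40 percentage points.

The unemployment rate changes by +5.40 percentage points.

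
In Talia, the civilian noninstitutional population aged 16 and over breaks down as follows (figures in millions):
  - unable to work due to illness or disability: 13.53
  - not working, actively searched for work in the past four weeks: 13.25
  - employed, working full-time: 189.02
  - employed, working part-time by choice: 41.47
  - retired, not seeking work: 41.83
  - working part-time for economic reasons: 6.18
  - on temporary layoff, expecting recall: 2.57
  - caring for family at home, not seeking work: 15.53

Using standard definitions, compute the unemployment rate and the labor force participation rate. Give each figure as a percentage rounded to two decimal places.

Employed = 189.02 + 41.47 + 6.18 = 236.67 million (anyone who worked, including part-time for economic reasons, counts as employed).
Unemployed = 13.25 + 2.57 = 15.82 million (jobless and actively searching, or on temporary layoff).
Labor force = 236.67 + 15.82 = 252.49 million.
Not in labor force = 13.53 + 41.83 + 15.53 = 70.89 million (those not working and not actively searching are outside the labor force).
Civilian working-age population = 252.49 + 70.89 = 323.38 million.
Unemployment rate = 15.82 / 252.49 = 6.27%.
Labor force participation rate = 252.49 / 323.38 = 78.08%.

Unemployment rate ≈ 6.27%; labor force participation rate ≈ 78.08%.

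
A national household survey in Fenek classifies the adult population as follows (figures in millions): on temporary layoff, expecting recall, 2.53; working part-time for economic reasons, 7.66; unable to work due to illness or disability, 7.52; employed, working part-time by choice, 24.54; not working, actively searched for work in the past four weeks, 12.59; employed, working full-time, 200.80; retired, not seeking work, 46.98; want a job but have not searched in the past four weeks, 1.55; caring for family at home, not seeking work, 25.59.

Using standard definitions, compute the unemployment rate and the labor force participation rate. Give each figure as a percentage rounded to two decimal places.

Employed = 7.66 + 24.54 + 200.80 = 233.00 million (anyone who worked, including part-time for economic reasons, counts as employed).
Unemployed = 2.53 + 12.59 = 15.12 million (jobless and actively searching, or on temporary layoff).
Labor force = 233.00 + 15.12 = 248.12 million.
Not in labor force = 7.52 + 46.98 + 1.55 + 25.59 = 81.64 million (those not working and not actively searching are outside the labor force — including those who want a job but have given up searching).
Civilian working-age population = 248.12 + 81.64 = 329.76 million.
Unemployment rate = 15.12 / 248.12 = 6.09%.
Labor force participation rate = 248.12 / 329.76 = 75.24%.

Unemployment rate ≈ 6.09%; labor force participation rate ≈ 75.24%.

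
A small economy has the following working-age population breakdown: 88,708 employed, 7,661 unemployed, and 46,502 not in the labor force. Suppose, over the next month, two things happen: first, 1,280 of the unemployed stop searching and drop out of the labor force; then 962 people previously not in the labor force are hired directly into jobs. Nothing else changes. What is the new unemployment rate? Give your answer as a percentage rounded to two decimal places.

Initially, labor force = 88,708 + 7,661 = 96,369, so u = 7,661/96,369 = 7.95%.
After the first change, unemployed and labor force both fall by 1,280 → E = 88,708, U = 6,381, labor force = 95,089.
After the second change, employed and labor force both rise by 962; unemployed unchanged → E = 89,670, U = 6,381, labor force = 96,051.
New unemployment rate = 6,381 / 96,051 = 6.64%.

New unemployment rate ≈ 6.64%.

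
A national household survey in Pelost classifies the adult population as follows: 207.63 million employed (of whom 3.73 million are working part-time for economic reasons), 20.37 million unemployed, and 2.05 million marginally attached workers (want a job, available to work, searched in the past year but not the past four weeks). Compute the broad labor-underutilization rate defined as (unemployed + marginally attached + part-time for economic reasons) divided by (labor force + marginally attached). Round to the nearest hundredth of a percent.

Broad underutilization rate ≈ 11.37%.

Labor force = 207.63 + 20.37 = 228.00 million.
Numerator = 20.37 + 2.05 + 3.73 = 26.15 million.
Denominator = 228.00 + 2.05 = 230.05 million.
Broad rate = 26.15 / 230.05 = 11.37%.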